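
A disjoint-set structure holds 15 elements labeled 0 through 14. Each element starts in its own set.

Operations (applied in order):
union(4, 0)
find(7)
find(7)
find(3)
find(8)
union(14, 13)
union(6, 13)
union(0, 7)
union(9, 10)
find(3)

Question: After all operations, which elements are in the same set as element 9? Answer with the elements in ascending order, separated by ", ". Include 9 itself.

Step 1: union(4, 0) -> merged; set of 4 now {0, 4}
Step 2: find(7) -> no change; set of 7 is {7}
Step 3: find(7) -> no change; set of 7 is {7}
Step 4: find(3) -> no change; set of 3 is {3}
Step 5: find(8) -> no change; set of 8 is {8}
Step 6: union(14, 13) -> merged; set of 14 now {13, 14}
Step 7: union(6, 13) -> merged; set of 6 now {6, 13, 14}
Step 8: union(0, 7) -> merged; set of 0 now {0, 4, 7}
Step 9: union(9, 10) -> merged; set of 9 now {9, 10}
Step 10: find(3) -> no change; set of 3 is {3}
Component of 9: {9, 10}

Answer: 9, 10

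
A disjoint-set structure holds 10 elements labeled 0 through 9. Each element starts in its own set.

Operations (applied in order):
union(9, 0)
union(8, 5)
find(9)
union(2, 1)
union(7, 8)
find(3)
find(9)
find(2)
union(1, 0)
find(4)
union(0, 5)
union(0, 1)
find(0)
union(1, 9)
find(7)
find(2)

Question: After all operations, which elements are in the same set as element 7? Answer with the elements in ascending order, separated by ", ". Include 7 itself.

Answer: 0, 1, 2, 5, 7, 8, 9

Derivation:
Step 1: union(9, 0) -> merged; set of 9 now {0, 9}
Step 2: union(8, 5) -> merged; set of 8 now {5, 8}
Step 3: find(9) -> no change; set of 9 is {0, 9}
Step 4: union(2, 1) -> merged; set of 2 now {1, 2}
Step 5: union(7, 8) -> merged; set of 7 now {5, 7, 8}
Step 6: find(3) -> no change; set of 3 is {3}
Step 7: find(9) -> no change; set of 9 is {0, 9}
Step 8: find(2) -> no change; set of 2 is {1, 2}
Step 9: union(1, 0) -> merged; set of 1 now {0, 1, 2, 9}
Step 10: find(4) -> no change; set of 4 is {4}
Step 11: union(0, 5) -> merged; set of 0 now {0, 1, 2, 5, 7, 8, 9}
Step 12: union(0, 1) -> already same set; set of 0 now {0, 1, 2, 5, 7, 8, 9}
Step 13: find(0) -> no change; set of 0 is {0, 1, 2, 5, 7, 8, 9}
Step 14: union(1, 9) -> already same set; set of 1 now {0, 1, 2, 5, 7, 8, 9}
Step 15: find(7) -> no change; set of 7 is {0, 1, 2, 5, 7, 8, 9}
Step 16: find(2) -> no change; set of 2 is {0, 1, 2, 5, 7, 8, 9}
Component of 7: {0, 1, 2, 5, 7, 8, 9}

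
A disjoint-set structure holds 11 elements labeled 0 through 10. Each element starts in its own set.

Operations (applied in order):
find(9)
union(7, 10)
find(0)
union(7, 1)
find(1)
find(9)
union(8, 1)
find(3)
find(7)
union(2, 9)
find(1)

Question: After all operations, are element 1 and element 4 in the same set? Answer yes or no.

Step 1: find(9) -> no change; set of 9 is {9}
Step 2: union(7, 10) -> merged; set of 7 now {7, 10}
Step 3: find(0) -> no change; set of 0 is {0}
Step 4: union(7, 1) -> merged; set of 7 now {1, 7, 10}
Step 5: find(1) -> no change; set of 1 is {1, 7, 10}
Step 6: find(9) -> no change; set of 9 is {9}
Step 7: union(8, 1) -> merged; set of 8 now {1, 7, 8, 10}
Step 8: find(3) -> no change; set of 3 is {3}
Step 9: find(7) -> no change; set of 7 is {1, 7, 8, 10}
Step 10: union(2, 9) -> merged; set of 2 now {2, 9}
Step 11: find(1) -> no change; set of 1 is {1, 7, 8, 10}
Set of 1: {1, 7, 8, 10}; 4 is not a member.

Answer: no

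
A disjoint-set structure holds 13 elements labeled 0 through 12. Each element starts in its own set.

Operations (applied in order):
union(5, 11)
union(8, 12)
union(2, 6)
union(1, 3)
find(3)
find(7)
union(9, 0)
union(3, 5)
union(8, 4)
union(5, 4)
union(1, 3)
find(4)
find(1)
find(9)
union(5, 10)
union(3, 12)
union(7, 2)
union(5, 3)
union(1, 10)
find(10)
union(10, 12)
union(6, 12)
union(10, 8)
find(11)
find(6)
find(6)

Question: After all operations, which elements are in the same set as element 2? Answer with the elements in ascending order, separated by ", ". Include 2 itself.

Answer: 1, 2, 3, 4, 5, 6, 7, 8, 10, 11, 12

Derivation:
Step 1: union(5, 11) -> merged; set of 5 now {5, 11}
Step 2: union(8, 12) -> merged; set of 8 now {8, 12}
Step 3: union(2, 6) -> merged; set of 2 now {2, 6}
Step 4: union(1, 3) -> merged; set of 1 now {1, 3}
Step 5: find(3) -> no change; set of 3 is {1, 3}
Step 6: find(7) -> no change; set of 7 is {7}
Step 7: union(9, 0) -> merged; set of 9 now {0, 9}
Step 8: union(3, 5) -> merged; set of 3 now {1, 3, 5, 11}
Step 9: union(8, 4) -> merged; set of 8 now {4, 8, 12}
Step 10: union(5, 4) -> merged; set of 5 now {1, 3, 4, 5, 8, 11, 12}
Step 11: union(1, 3) -> already same set; set of 1 now {1, 3, 4, 5, 8, 11, 12}
Step 12: find(4) -> no change; set of 4 is {1, 3, 4, 5, 8, 11, 12}
Step 13: find(1) -> no change; set of 1 is {1, 3, 4, 5, 8, 11, 12}
Step 14: find(9) -> no change; set of 9 is {0, 9}
Step 15: union(5, 10) -> merged; set of 5 now {1, 3, 4, 5, 8, 10, 11, 12}
Step 16: union(3, 12) -> already same set; set of 3 now {1, 3, 4, 5, 8, 10, 11, 12}
Step 17: union(7, 2) -> merged; set of 7 now {2, 6, 7}
Step 18: union(5, 3) -> already same set; set of 5 now {1, 3, 4, 5, 8, 10, 11, 12}
Step 19: union(1, 10) -> already same set; set of 1 now {1, 3, 4, 5, 8, 10, 11, 12}
Step 20: find(10) -> no change; set of 10 is {1, 3, 4, 5, 8, 10, 11, 12}
Step 21: union(10, 12) -> already same set; set of 10 now {1, 3, 4, 5, 8, 10, 11, 12}
Step 22: union(6, 12) -> merged; set of 6 now {1, 2, 3, 4, 5, 6, 7, 8, 10, 11, 12}
Step 23: union(10, 8) -> already same set; set of 10 now {1, 2, 3, 4, 5, 6, 7, 8, 10, 11, 12}
Step 24: find(11) -> no change; set of 11 is {1, 2, 3, 4, 5, 6, 7, 8, 10, 11, 12}
Step 25: find(6) -> no change; set of 6 is {1, 2, 3, 4, 5, 6, 7, 8, 10, 11, 12}
Step 26: find(6) -> no change; set of 6 is {1, 2, 3, 4, 5, 6, 7, 8, 10, 11, 12}
Component of 2: {1, 2, 3, 4, 5, 6, 7, 8, 10, 11, 12}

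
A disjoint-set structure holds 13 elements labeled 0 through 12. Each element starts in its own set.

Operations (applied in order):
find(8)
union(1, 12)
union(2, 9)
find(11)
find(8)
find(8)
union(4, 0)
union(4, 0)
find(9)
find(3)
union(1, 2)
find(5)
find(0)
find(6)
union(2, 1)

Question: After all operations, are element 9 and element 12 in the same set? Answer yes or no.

Step 1: find(8) -> no change; set of 8 is {8}
Step 2: union(1, 12) -> merged; set of 1 now {1, 12}
Step 3: union(2, 9) -> merged; set of 2 now {2, 9}
Step 4: find(11) -> no change; set of 11 is {11}
Step 5: find(8) -> no change; set of 8 is {8}
Step 6: find(8) -> no change; set of 8 is {8}
Step 7: union(4, 0) -> merged; set of 4 now {0, 4}
Step 8: union(4, 0) -> already same set; set of 4 now {0, 4}
Step 9: find(9) -> no change; set of 9 is {2, 9}
Step 10: find(3) -> no change; set of 3 is {3}
Step 11: union(1, 2) -> merged; set of 1 now {1, 2, 9, 12}
Step 12: find(5) -> no change; set of 5 is {5}
Step 13: find(0) -> no change; set of 0 is {0, 4}
Step 14: find(6) -> no change; set of 6 is {6}
Step 15: union(2, 1) -> already same set; set of 2 now {1, 2, 9, 12}
Set of 9: {1, 2, 9, 12}; 12 is a member.

Answer: yes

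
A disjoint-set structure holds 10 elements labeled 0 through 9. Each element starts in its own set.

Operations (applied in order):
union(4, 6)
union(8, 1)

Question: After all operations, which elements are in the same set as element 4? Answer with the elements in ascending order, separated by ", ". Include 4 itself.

Step 1: union(4, 6) -> merged; set of 4 now {4, 6}
Step 2: union(8, 1) -> merged; set of 8 now {1, 8}
Component of 4: {4, 6}

Answer: 4, 6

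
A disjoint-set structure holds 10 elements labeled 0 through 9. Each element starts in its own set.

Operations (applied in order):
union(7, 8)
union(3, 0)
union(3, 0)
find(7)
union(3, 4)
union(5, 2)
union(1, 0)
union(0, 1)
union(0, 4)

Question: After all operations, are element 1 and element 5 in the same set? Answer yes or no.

Step 1: union(7, 8) -> merged; set of 7 now {7, 8}
Step 2: union(3, 0) -> merged; set of 3 now {0, 3}
Step 3: union(3, 0) -> already same set; set of 3 now {0, 3}
Step 4: find(7) -> no change; set of 7 is {7, 8}
Step 5: union(3, 4) -> merged; set of 3 now {0, 3, 4}
Step 6: union(5, 2) -> merged; set of 5 now {2, 5}
Step 7: union(1, 0) -> merged; set of 1 now {0, 1, 3, 4}
Step 8: union(0, 1) -> already same set; set of 0 now {0, 1, 3, 4}
Step 9: union(0, 4) -> already same set; set of 0 now {0, 1, 3, 4}
Set of 1: {0, 1, 3, 4}; 5 is not a member.

Answer: no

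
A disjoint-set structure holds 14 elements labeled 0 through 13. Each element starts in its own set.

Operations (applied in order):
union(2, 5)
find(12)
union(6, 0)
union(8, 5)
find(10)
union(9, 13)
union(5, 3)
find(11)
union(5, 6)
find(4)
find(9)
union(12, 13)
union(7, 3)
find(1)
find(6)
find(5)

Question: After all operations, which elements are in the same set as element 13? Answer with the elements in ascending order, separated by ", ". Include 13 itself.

Step 1: union(2, 5) -> merged; set of 2 now {2, 5}
Step 2: find(12) -> no change; set of 12 is {12}
Step 3: union(6, 0) -> merged; set of 6 now {0, 6}
Step 4: union(8, 5) -> merged; set of 8 now {2, 5, 8}
Step 5: find(10) -> no change; set of 10 is {10}
Step 6: union(9, 13) -> merged; set of 9 now {9, 13}
Step 7: union(5, 3) -> merged; set of 5 now {2, 3, 5, 8}
Step 8: find(11) -> no change; set of 11 is {11}
Step 9: union(5, 6) -> merged; set of 5 now {0, 2, 3, 5, 6, 8}
Step 10: find(4) -> no change; set of 4 is {4}
Step 11: find(9) -> no change; set of 9 is {9, 13}
Step 12: union(12, 13) -> merged; set of 12 now {9, 12, 13}
Step 13: union(7, 3) -> merged; set of 7 now {0, 2, 3, 5, 6, 7, 8}
Step 14: find(1) -> no change; set of 1 is {1}
Step 15: find(6) -> no change; set of 6 is {0, 2, 3, 5, 6, 7, 8}
Step 16: find(5) -> no change; set of 5 is {0, 2, 3, 5, 6, 7, 8}
Component of 13: {9, 12, 13}

Answer: 9, 12, 13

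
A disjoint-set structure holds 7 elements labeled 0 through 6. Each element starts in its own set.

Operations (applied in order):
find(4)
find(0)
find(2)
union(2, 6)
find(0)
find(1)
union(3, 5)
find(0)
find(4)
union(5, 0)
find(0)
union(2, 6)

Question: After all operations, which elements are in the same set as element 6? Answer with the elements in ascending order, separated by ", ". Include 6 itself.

Answer: 2, 6

Derivation:
Step 1: find(4) -> no change; set of 4 is {4}
Step 2: find(0) -> no change; set of 0 is {0}
Step 3: find(2) -> no change; set of 2 is {2}
Step 4: union(2, 6) -> merged; set of 2 now {2, 6}
Step 5: find(0) -> no change; set of 0 is {0}
Step 6: find(1) -> no change; set of 1 is {1}
Step 7: union(3, 5) -> merged; set of 3 now {3, 5}
Step 8: find(0) -> no change; set of 0 is {0}
Step 9: find(4) -> no change; set of 4 is {4}
Step 10: union(5, 0) -> merged; set of 5 now {0, 3, 5}
Step 11: find(0) -> no change; set of 0 is {0, 3, 5}
Step 12: union(2, 6) -> already same set; set of 2 now {2, 6}
Component of 6: {2, 6}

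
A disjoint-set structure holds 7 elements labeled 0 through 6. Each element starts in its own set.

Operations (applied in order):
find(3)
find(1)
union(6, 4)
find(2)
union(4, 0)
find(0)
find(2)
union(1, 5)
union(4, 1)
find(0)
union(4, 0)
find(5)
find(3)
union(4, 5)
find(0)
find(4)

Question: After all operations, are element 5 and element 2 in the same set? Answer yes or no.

Answer: no

Derivation:
Step 1: find(3) -> no change; set of 3 is {3}
Step 2: find(1) -> no change; set of 1 is {1}
Step 3: union(6, 4) -> merged; set of 6 now {4, 6}
Step 4: find(2) -> no change; set of 2 is {2}
Step 5: union(4, 0) -> merged; set of 4 now {0, 4, 6}
Step 6: find(0) -> no change; set of 0 is {0, 4, 6}
Step 7: find(2) -> no change; set of 2 is {2}
Step 8: union(1, 5) -> merged; set of 1 now {1, 5}
Step 9: union(4, 1) -> merged; set of 4 now {0, 1, 4, 5, 6}
Step 10: find(0) -> no change; set of 0 is {0, 1, 4, 5, 6}
Step 11: union(4, 0) -> already same set; set of 4 now {0, 1, 4, 5, 6}
Step 12: find(5) -> no change; set of 5 is {0, 1, 4, 5, 6}
Step 13: find(3) -> no change; set of 3 is {3}
Step 14: union(4, 5) -> already same set; set of 4 now {0, 1, 4, 5, 6}
Step 15: find(0) -> no change; set of 0 is {0, 1, 4, 5, 6}
Step 16: find(4) -> no change; set of 4 is {0, 1, 4, 5, 6}
Set of 5: {0, 1, 4, 5, 6}; 2 is not a member.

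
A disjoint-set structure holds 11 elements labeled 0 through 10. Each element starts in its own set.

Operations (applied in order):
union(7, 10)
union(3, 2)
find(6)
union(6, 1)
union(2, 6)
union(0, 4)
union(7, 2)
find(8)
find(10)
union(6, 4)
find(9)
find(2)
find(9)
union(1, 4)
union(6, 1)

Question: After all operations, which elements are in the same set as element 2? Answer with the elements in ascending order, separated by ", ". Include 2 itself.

Step 1: union(7, 10) -> merged; set of 7 now {7, 10}
Step 2: union(3, 2) -> merged; set of 3 now {2, 3}
Step 3: find(6) -> no change; set of 6 is {6}
Step 4: union(6, 1) -> merged; set of 6 now {1, 6}
Step 5: union(2, 6) -> merged; set of 2 now {1, 2, 3, 6}
Step 6: union(0, 4) -> merged; set of 0 now {0, 4}
Step 7: union(7, 2) -> merged; set of 7 now {1, 2, 3, 6, 7, 10}
Step 8: find(8) -> no change; set of 8 is {8}
Step 9: find(10) -> no change; set of 10 is {1, 2, 3, 6, 7, 10}
Step 10: union(6, 4) -> merged; set of 6 now {0, 1, 2, 3, 4, 6, 7, 10}
Step 11: find(9) -> no change; set of 9 is {9}
Step 12: find(2) -> no change; set of 2 is {0, 1, 2, 3, 4, 6, 7, 10}
Step 13: find(9) -> no change; set of 9 is {9}
Step 14: union(1, 4) -> already same set; set of 1 now {0, 1, 2, 3, 4, 6, 7, 10}
Step 15: union(6, 1) -> already same set; set of 6 now {0, 1, 2, 3, 4, 6, 7, 10}
Component of 2: {0, 1, 2, 3, 4, 6, 7, 10}

Answer: 0, 1, 2, 3, 4, 6, 7, 10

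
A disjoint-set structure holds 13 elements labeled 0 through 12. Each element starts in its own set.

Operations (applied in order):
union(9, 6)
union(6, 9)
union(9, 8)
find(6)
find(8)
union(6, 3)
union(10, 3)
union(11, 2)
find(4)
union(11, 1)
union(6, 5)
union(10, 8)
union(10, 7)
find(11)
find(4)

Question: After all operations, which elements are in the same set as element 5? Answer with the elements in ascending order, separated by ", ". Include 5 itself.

Step 1: union(9, 6) -> merged; set of 9 now {6, 9}
Step 2: union(6, 9) -> already same set; set of 6 now {6, 9}
Step 3: union(9, 8) -> merged; set of 9 now {6, 8, 9}
Step 4: find(6) -> no change; set of 6 is {6, 8, 9}
Step 5: find(8) -> no change; set of 8 is {6, 8, 9}
Step 6: union(6, 3) -> merged; set of 6 now {3, 6, 8, 9}
Step 7: union(10, 3) -> merged; set of 10 now {3, 6, 8, 9, 10}
Step 8: union(11, 2) -> merged; set of 11 now {2, 11}
Step 9: find(4) -> no change; set of 4 is {4}
Step 10: union(11, 1) -> merged; set of 11 now {1, 2, 11}
Step 11: union(6, 5) -> merged; set of 6 now {3, 5, 6, 8, 9, 10}
Step 12: union(10, 8) -> already same set; set of 10 now {3, 5, 6, 8, 9, 10}
Step 13: union(10, 7) -> merged; set of 10 now {3, 5, 6, 7, 8, 9, 10}
Step 14: find(11) -> no change; set of 11 is {1, 2, 11}
Step 15: find(4) -> no change; set of 4 is {4}
Component of 5: {3, 5, 6, 7, 8, 9, 10}

Answer: 3, 5, 6, 7, 8, 9, 10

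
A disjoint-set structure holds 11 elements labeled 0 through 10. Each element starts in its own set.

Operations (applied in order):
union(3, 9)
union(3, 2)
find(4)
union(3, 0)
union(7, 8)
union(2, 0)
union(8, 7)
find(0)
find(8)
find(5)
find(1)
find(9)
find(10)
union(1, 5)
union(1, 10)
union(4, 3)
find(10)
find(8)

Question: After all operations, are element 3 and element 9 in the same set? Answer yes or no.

Step 1: union(3, 9) -> merged; set of 3 now {3, 9}
Step 2: union(3, 2) -> merged; set of 3 now {2, 3, 9}
Step 3: find(4) -> no change; set of 4 is {4}
Step 4: union(3, 0) -> merged; set of 3 now {0, 2, 3, 9}
Step 5: union(7, 8) -> merged; set of 7 now {7, 8}
Step 6: union(2, 0) -> already same set; set of 2 now {0, 2, 3, 9}
Step 7: union(8, 7) -> already same set; set of 8 now {7, 8}
Step 8: find(0) -> no change; set of 0 is {0, 2, 3, 9}
Step 9: find(8) -> no change; set of 8 is {7, 8}
Step 10: find(5) -> no change; set of 5 is {5}
Step 11: find(1) -> no change; set of 1 is {1}
Step 12: find(9) -> no change; set of 9 is {0, 2, 3, 9}
Step 13: find(10) -> no change; set of 10 is {10}
Step 14: union(1, 5) -> merged; set of 1 now {1, 5}
Step 15: union(1, 10) -> merged; set of 1 now {1, 5, 10}
Step 16: union(4, 3) -> merged; set of 4 now {0, 2, 3, 4, 9}
Step 17: find(10) -> no change; set of 10 is {1, 5, 10}
Step 18: find(8) -> no change; set of 8 is {7, 8}
Set of 3: {0, 2, 3, 4, 9}; 9 is a member.

Answer: yes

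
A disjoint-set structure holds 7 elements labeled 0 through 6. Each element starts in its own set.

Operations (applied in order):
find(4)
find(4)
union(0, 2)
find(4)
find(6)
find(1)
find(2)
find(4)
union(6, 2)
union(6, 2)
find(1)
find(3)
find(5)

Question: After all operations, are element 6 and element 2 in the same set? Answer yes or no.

Answer: yes

Derivation:
Step 1: find(4) -> no change; set of 4 is {4}
Step 2: find(4) -> no change; set of 4 is {4}
Step 3: union(0, 2) -> merged; set of 0 now {0, 2}
Step 4: find(4) -> no change; set of 4 is {4}
Step 5: find(6) -> no change; set of 6 is {6}
Step 6: find(1) -> no change; set of 1 is {1}
Step 7: find(2) -> no change; set of 2 is {0, 2}
Step 8: find(4) -> no change; set of 4 is {4}
Step 9: union(6, 2) -> merged; set of 6 now {0, 2, 6}
Step 10: union(6, 2) -> already same set; set of 6 now {0, 2, 6}
Step 11: find(1) -> no change; set of 1 is {1}
Step 12: find(3) -> no change; set of 3 is {3}
Step 13: find(5) -> no change; set of 5 is {5}
Set of 6: {0, 2, 6}; 2 is a member.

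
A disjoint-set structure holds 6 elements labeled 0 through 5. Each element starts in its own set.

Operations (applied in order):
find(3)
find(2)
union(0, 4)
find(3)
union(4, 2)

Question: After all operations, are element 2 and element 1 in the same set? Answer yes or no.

Step 1: find(3) -> no change; set of 3 is {3}
Step 2: find(2) -> no change; set of 2 is {2}
Step 3: union(0, 4) -> merged; set of 0 now {0, 4}
Step 4: find(3) -> no change; set of 3 is {3}
Step 5: union(4, 2) -> merged; set of 4 now {0, 2, 4}
Set of 2: {0, 2, 4}; 1 is not a member.

Answer: no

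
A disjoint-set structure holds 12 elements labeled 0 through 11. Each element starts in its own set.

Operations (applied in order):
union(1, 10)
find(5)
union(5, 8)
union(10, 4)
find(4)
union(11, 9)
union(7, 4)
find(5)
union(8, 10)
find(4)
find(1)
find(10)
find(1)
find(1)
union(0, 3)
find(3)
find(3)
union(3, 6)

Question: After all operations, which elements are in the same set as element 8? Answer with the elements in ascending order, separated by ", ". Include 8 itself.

Step 1: union(1, 10) -> merged; set of 1 now {1, 10}
Step 2: find(5) -> no change; set of 5 is {5}
Step 3: union(5, 8) -> merged; set of 5 now {5, 8}
Step 4: union(10, 4) -> merged; set of 10 now {1, 4, 10}
Step 5: find(4) -> no change; set of 4 is {1, 4, 10}
Step 6: union(11, 9) -> merged; set of 11 now {9, 11}
Step 7: union(7, 4) -> merged; set of 7 now {1, 4, 7, 10}
Step 8: find(5) -> no change; set of 5 is {5, 8}
Step 9: union(8, 10) -> merged; set of 8 now {1, 4, 5, 7, 8, 10}
Step 10: find(4) -> no change; set of 4 is {1, 4, 5, 7, 8, 10}
Step 11: find(1) -> no change; set of 1 is {1, 4, 5, 7, 8, 10}
Step 12: find(10) -> no change; set of 10 is {1, 4, 5, 7, 8, 10}
Step 13: find(1) -> no change; set of 1 is {1, 4, 5, 7, 8, 10}
Step 14: find(1) -> no change; set of 1 is {1, 4, 5, 7, 8, 10}
Step 15: union(0, 3) -> merged; set of 0 now {0, 3}
Step 16: find(3) -> no change; set of 3 is {0, 3}
Step 17: find(3) -> no change; set of 3 is {0, 3}
Step 18: union(3, 6) -> merged; set of 3 now {0, 3, 6}
Component of 8: {1, 4, 5, 7, 8, 10}

Answer: 1, 4, 5, 7, 8, 10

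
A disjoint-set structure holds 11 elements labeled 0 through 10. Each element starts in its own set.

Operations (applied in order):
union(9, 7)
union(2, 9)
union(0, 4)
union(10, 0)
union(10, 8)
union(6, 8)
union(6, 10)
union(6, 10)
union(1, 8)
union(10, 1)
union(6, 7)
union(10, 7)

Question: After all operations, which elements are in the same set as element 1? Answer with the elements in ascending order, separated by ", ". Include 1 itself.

Answer: 0, 1, 2, 4, 6, 7, 8, 9, 10

Derivation:
Step 1: union(9, 7) -> merged; set of 9 now {7, 9}
Step 2: union(2, 9) -> merged; set of 2 now {2, 7, 9}
Step 3: union(0, 4) -> merged; set of 0 now {0, 4}
Step 4: union(10, 0) -> merged; set of 10 now {0, 4, 10}
Step 5: union(10, 8) -> merged; set of 10 now {0, 4, 8, 10}
Step 6: union(6, 8) -> merged; set of 6 now {0, 4, 6, 8, 10}
Step 7: union(6, 10) -> already same set; set of 6 now {0, 4, 6, 8, 10}
Step 8: union(6, 10) -> already same set; set of 6 now {0, 4, 6, 8, 10}
Step 9: union(1, 8) -> merged; set of 1 now {0, 1, 4, 6, 8, 10}
Step 10: union(10, 1) -> already same set; set of 10 now {0, 1, 4, 6, 8, 10}
Step 11: union(6, 7) -> merged; set of 6 now {0, 1, 2, 4, 6, 7, 8, 9, 10}
Step 12: union(10, 7) -> already same set; set of 10 now {0, 1, 2, 4, 6, 7, 8, 9, 10}
Component of 1: {0, 1, 2, 4, 6, 7, 8, 9, 10}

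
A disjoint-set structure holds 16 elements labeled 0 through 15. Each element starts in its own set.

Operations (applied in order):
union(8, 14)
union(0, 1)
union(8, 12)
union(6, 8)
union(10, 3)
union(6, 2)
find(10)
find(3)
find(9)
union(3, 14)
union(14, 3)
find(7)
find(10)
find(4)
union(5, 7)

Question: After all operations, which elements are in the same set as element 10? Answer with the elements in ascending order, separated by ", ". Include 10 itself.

Step 1: union(8, 14) -> merged; set of 8 now {8, 14}
Step 2: union(0, 1) -> merged; set of 0 now {0, 1}
Step 3: union(8, 12) -> merged; set of 8 now {8, 12, 14}
Step 4: union(6, 8) -> merged; set of 6 now {6, 8, 12, 14}
Step 5: union(10, 3) -> merged; set of 10 now {3, 10}
Step 6: union(6, 2) -> merged; set of 6 now {2, 6, 8, 12, 14}
Step 7: find(10) -> no change; set of 10 is {3, 10}
Step 8: find(3) -> no change; set of 3 is {3, 10}
Step 9: find(9) -> no change; set of 9 is {9}
Step 10: union(3, 14) -> merged; set of 3 now {2, 3, 6, 8, 10, 12, 14}
Step 11: union(14, 3) -> already same set; set of 14 now {2, 3, 6, 8, 10, 12, 14}
Step 12: find(7) -> no change; set of 7 is {7}
Step 13: find(10) -> no change; set of 10 is {2, 3, 6, 8, 10, 12, 14}
Step 14: find(4) -> no change; set of 4 is {4}
Step 15: union(5, 7) -> merged; set of 5 now {5, 7}
Component of 10: {2, 3, 6, 8, 10, 12, 14}

Answer: 2, 3, 6, 8, 10, 12, 14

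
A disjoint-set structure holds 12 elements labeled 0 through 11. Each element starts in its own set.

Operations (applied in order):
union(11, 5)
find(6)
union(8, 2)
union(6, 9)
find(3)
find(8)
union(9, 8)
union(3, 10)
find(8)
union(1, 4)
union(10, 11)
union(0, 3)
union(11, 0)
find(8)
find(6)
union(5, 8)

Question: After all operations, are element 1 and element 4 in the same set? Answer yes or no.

Step 1: union(11, 5) -> merged; set of 11 now {5, 11}
Step 2: find(6) -> no change; set of 6 is {6}
Step 3: union(8, 2) -> merged; set of 8 now {2, 8}
Step 4: union(6, 9) -> merged; set of 6 now {6, 9}
Step 5: find(3) -> no change; set of 3 is {3}
Step 6: find(8) -> no change; set of 8 is {2, 8}
Step 7: union(9, 8) -> merged; set of 9 now {2, 6, 8, 9}
Step 8: union(3, 10) -> merged; set of 3 now {3, 10}
Step 9: find(8) -> no change; set of 8 is {2, 6, 8, 9}
Step 10: union(1, 4) -> merged; set of 1 now {1, 4}
Step 11: union(10, 11) -> merged; set of 10 now {3, 5, 10, 11}
Step 12: union(0, 3) -> merged; set of 0 now {0, 3, 5, 10, 11}
Step 13: union(11, 0) -> already same set; set of 11 now {0, 3, 5, 10, 11}
Step 14: find(8) -> no change; set of 8 is {2, 6, 8, 9}
Step 15: find(6) -> no change; set of 6 is {2, 6, 8, 9}
Step 16: union(5, 8) -> merged; set of 5 now {0, 2, 3, 5, 6, 8, 9, 10, 11}
Set of 1: {1, 4}; 4 is a member.

Answer: yes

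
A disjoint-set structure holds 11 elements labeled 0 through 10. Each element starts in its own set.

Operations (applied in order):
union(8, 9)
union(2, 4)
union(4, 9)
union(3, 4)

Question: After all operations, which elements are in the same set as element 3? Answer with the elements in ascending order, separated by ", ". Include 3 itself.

Step 1: union(8, 9) -> merged; set of 8 now {8, 9}
Step 2: union(2, 4) -> merged; set of 2 now {2, 4}
Step 3: union(4, 9) -> merged; set of 4 now {2, 4, 8, 9}
Step 4: union(3, 4) -> merged; set of 3 now {2, 3, 4, 8, 9}
Component of 3: {2, 3, 4, 8, 9}

Answer: 2, 3, 4, 8, 9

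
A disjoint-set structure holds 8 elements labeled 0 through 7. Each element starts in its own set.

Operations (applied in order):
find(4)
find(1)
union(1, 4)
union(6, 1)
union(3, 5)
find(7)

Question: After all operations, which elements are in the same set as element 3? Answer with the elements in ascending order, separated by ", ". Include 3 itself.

Answer: 3, 5

Derivation:
Step 1: find(4) -> no change; set of 4 is {4}
Step 2: find(1) -> no change; set of 1 is {1}
Step 3: union(1, 4) -> merged; set of 1 now {1, 4}
Step 4: union(6, 1) -> merged; set of 6 now {1, 4, 6}
Step 5: union(3, 5) -> merged; set of 3 now {3, 5}
Step 6: find(7) -> no change; set of 7 is {7}
Component of 3: {3, 5}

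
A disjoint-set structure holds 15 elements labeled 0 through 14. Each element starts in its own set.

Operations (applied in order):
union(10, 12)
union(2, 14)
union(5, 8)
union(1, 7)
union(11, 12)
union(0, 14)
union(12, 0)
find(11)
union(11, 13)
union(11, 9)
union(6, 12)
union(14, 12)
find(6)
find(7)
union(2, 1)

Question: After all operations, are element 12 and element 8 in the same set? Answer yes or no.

Step 1: union(10, 12) -> merged; set of 10 now {10, 12}
Step 2: union(2, 14) -> merged; set of 2 now {2, 14}
Step 3: union(5, 8) -> merged; set of 5 now {5, 8}
Step 4: union(1, 7) -> merged; set of 1 now {1, 7}
Step 5: union(11, 12) -> merged; set of 11 now {10, 11, 12}
Step 6: union(0, 14) -> merged; set of 0 now {0, 2, 14}
Step 7: union(12, 0) -> merged; set of 12 now {0, 2, 10, 11, 12, 14}
Step 8: find(11) -> no change; set of 11 is {0, 2, 10, 11, 12, 14}
Step 9: union(11, 13) -> merged; set of 11 now {0, 2, 10, 11, 12, 13, 14}
Step 10: union(11, 9) -> merged; set of 11 now {0, 2, 9, 10, 11, 12, 13, 14}
Step 11: union(6, 12) -> merged; set of 6 now {0, 2, 6, 9, 10, 11, 12, 13, 14}
Step 12: union(14, 12) -> already same set; set of 14 now {0, 2, 6, 9, 10, 11, 12, 13, 14}
Step 13: find(6) -> no change; set of 6 is {0, 2, 6, 9, 10, 11, 12, 13, 14}
Step 14: find(7) -> no change; set of 7 is {1, 7}
Step 15: union(2, 1) -> merged; set of 2 now {0, 1, 2, 6, 7, 9, 10, 11, 12, 13, 14}
Set of 12: {0, 1, 2, 6, 7, 9, 10, 11, 12, 13, 14}; 8 is not a member.

Answer: no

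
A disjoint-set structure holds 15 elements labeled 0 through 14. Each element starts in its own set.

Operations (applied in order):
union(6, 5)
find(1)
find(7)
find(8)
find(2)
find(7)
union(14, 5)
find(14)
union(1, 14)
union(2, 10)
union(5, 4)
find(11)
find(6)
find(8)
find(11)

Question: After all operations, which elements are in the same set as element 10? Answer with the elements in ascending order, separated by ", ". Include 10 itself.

Answer: 2, 10

Derivation:
Step 1: union(6, 5) -> merged; set of 6 now {5, 6}
Step 2: find(1) -> no change; set of 1 is {1}
Step 3: find(7) -> no change; set of 7 is {7}
Step 4: find(8) -> no change; set of 8 is {8}
Step 5: find(2) -> no change; set of 2 is {2}
Step 6: find(7) -> no change; set of 7 is {7}
Step 7: union(14, 5) -> merged; set of 14 now {5, 6, 14}
Step 8: find(14) -> no change; set of 14 is {5, 6, 14}
Step 9: union(1, 14) -> merged; set of 1 now {1, 5, 6, 14}
Step 10: union(2, 10) -> merged; set of 2 now {2, 10}
Step 11: union(5, 4) -> merged; set of 5 now {1, 4, 5, 6, 14}
Step 12: find(11) -> no change; set of 11 is {11}
Step 13: find(6) -> no change; set of 6 is {1, 4, 5, 6, 14}
Step 14: find(8) -> no change; set of 8 is {8}
Step 15: find(11) -> no change; set of 11 is {11}
Component of 10: {2, 10}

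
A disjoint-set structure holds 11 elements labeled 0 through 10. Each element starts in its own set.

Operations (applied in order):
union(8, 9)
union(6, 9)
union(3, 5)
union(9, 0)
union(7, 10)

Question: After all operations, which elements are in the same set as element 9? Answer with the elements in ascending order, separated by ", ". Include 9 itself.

Step 1: union(8, 9) -> merged; set of 8 now {8, 9}
Step 2: union(6, 9) -> merged; set of 6 now {6, 8, 9}
Step 3: union(3, 5) -> merged; set of 3 now {3, 5}
Step 4: union(9, 0) -> merged; set of 9 now {0, 6, 8, 9}
Step 5: union(7, 10) -> merged; set of 7 now {7, 10}
Component of 9: {0, 6, 8, 9}

Answer: 0, 6, 8, 9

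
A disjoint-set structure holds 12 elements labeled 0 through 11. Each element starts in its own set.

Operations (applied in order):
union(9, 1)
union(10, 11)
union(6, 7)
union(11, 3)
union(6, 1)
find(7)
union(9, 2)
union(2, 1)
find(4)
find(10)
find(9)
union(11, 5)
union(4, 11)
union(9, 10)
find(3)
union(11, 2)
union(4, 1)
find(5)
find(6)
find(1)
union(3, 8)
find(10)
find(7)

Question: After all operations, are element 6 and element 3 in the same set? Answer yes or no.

Answer: yes

Derivation:
Step 1: union(9, 1) -> merged; set of 9 now {1, 9}
Step 2: union(10, 11) -> merged; set of 10 now {10, 11}
Step 3: union(6, 7) -> merged; set of 6 now {6, 7}
Step 4: union(11, 3) -> merged; set of 11 now {3, 10, 11}
Step 5: union(6, 1) -> merged; set of 6 now {1, 6, 7, 9}
Step 6: find(7) -> no change; set of 7 is {1, 6, 7, 9}
Step 7: union(9, 2) -> merged; set of 9 now {1, 2, 6, 7, 9}
Step 8: union(2, 1) -> already same set; set of 2 now {1, 2, 6, 7, 9}
Step 9: find(4) -> no change; set of 4 is {4}
Step 10: find(10) -> no change; set of 10 is {3, 10, 11}
Step 11: find(9) -> no change; set of 9 is {1, 2, 6, 7, 9}
Step 12: union(11, 5) -> merged; set of 11 now {3, 5, 10, 11}
Step 13: union(4, 11) -> merged; set of 4 now {3, 4, 5, 10, 11}
Step 14: union(9, 10) -> merged; set of 9 now {1, 2, 3, 4, 5, 6, 7, 9, 10, 11}
Step 15: find(3) -> no change; set of 3 is {1, 2, 3, 4, 5, 6, 7, 9, 10, 11}
Step 16: union(11, 2) -> already same set; set of 11 now {1, 2, 3, 4, 5, 6, 7, 9, 10, 11}
Step 17: union(4, 1) -> already same set; set of 4 now {1, 2, 3, 4, 5, 6, 7, 9, 10, 11}
Step 18: find(5) -> no change; set of 5 is {1, 2, 3, 4, 5, 6, 7, 9, 10, 11}
Step 19: find(6) -> no change; set of 6 is {1, 2, 3, 4, 5, 6, 7, 9, 10, 11}
Step 20: find(1) -> no change; set of 1 is {1, 2, 3, 4, 5, 6, 7, 9, 10, 11}
Step 21: union(3, 8) -> merged; set of 3 now {1, 2, 3, 4, 5, 6, 7, 8, 9, 10, 11}
Step 22: find(10) -> no change; set of 10 is {1, 2, 3, 4, 5, 6, 7, 8, 9, 10, 11}
Step 23: find(7) -> no change; set of 7 is {1, 2, 3, 4, 5, 6, 7, 8, 9, 10, 11}
Set of 6: {1, 2, 3, 4, 5, 6, 7, 8, 9, 10, 11}; 3 is a member.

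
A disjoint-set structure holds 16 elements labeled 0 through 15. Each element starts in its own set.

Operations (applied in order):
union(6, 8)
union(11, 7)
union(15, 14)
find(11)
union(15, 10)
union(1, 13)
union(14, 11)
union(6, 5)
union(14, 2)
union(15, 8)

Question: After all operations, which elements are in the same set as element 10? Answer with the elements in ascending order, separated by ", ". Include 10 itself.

Step 1: union(6, 8) -> merged; set of 6 now {6, 8}
Step 2: union(11, 7) -> merged; set of 11 now {7, 11}
Step 3: union(15, 14) -> merged; set of 15 now {14, 15}
Step 4: find(11) -> no change; set of 11 is {7, 11}
Step 5: union(15, 10) -> merged; set of 15 now {10, 14, 15}
Step 6: union(1, 13) -> merged; set of 1 now {1, 13}
Step 7: union(14, 11) -> merged; set of 14 now {7, 10, 11, 14, 15}
Step 8: union(6, 5) -> merged; set of 6 now {5, 6, 8}
Step 9: union(14, 2) -> merged; set of 14 now {2, 7, 10, 11, 14, 15}
Step 10: union(15, 8) -> merged; set of 15 now {2, 5, 6, 7, 8, 10, 11, 14, 15}
Component of 10: {2, 5, 6, 7, 8, 10, 11, 14, 15}

Answer: 2, 5, 6, 7, 8, 10, 11, 14, 15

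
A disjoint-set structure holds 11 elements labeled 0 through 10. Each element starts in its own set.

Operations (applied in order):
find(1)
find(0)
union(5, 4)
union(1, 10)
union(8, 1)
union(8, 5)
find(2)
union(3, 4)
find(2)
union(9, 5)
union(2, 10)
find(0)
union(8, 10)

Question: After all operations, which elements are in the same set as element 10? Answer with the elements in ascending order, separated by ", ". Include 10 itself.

Step 1: find(1) -> no change; set of 1 is {1}
Step 2: find(0) -> no change; set of 0 is {0}
Step 3: union(5, 4) -> merged; set of 5 now {4, 5}
Step 4: union(1, 10) -> merged; set of 1 now {1, 10}
Step 5: union(8, 1) -> merged; set of 8 now {1, 8, 10}
Step 6: union(8, 5) -> merged; set of 8 now {1, 4, 5, 8, 10}
Step 7: find(2) -> no change; set of 2 is {2}
Step 8: union(3, 4) -> merged; set of 3 now {1, 3, 4, 5, 8, 10}
Step 9: find(2) -> no change; set of 2 is {2}
Step 10: union(9, 5) -> merged; set of 9 now {1, 3, 4, 5, 8, 9, 10}
Step 11: union(2, 10) -> merged; set of 2 now {1, 2, 3, 4, 5, 8, 9, 10}
Step 12: find(0) -> no change; set of 0 is {0}
Step 13: union(8, 10) -> already same set; set of 8 now {1, 2, 3, 4, 5, 8, 9, 10}
Component of 10: {1, 2, 3, 4, 5, 8, 9, 10}

Answer: 1, 2, 3, 4, 5, 8, 9, 10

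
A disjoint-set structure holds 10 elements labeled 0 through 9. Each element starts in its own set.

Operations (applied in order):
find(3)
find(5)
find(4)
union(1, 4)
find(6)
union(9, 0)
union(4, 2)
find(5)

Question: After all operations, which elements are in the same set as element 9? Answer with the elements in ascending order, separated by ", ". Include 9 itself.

Step 1: find(3) -> no change; set of 3 is {3}
Step 2: find(5) -> no change; set of 5 is {5}
Step 3: find(4) -> no change; set of 4 is {4}
Step 4: union(1, 4) -> merged; set of 1 now {1, 4}
Step 5: find(6) -> no change; set of 6 is {6}
Step 6: union(9, 0) -> merged; set of 9 now {0, 9}
Step 7: union(4, 2) -> merged; set of 4 now {1, 2, 4}
Step 8: find(5) -> no change; set of 5 is {5}
Component of 9: {0, 9}

Answer: 0, 9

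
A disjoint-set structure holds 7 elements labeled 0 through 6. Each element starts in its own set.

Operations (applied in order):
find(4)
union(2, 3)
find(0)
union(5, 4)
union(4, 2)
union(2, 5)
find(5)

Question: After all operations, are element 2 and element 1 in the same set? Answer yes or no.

Step 1: find(4) -> no change; set of 4 is {4}
Step 2: union(2, 3) -> merged; set of 2 now {2, 3}
Step 3: find(0) -> no change; set of 0 is {0}
Step 4: union(5, 4) -> merged; set of 5 now {4, 5}
Step 5: union(4, 2) -> merged; set of 4 now {2, 3, 4, 5}
Step 6: union(2, 5) -> already same set; set of 2 now {2, 3, 4, 5}
Step 7: find(5) -> no change; set of 5 is {2, 3, 4, 5}
Set of 2: {2, 3, 4, 5}; 1 is not a member.

Answer: no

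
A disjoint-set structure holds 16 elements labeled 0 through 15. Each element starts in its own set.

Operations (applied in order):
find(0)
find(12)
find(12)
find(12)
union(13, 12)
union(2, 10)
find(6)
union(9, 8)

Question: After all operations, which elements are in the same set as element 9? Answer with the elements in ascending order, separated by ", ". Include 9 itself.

Step 1: find(0) -> no change; set of 0 is {0}
Step 2: find(12) -> no change; set of 12 is {12}
Step 3: find(12) -> no change; set of 12 is {12}
Step 4: find(12) -> no change; set of 12 is {12}
Step 5: union(13, 12) -> merged; set of 13 now {12, 13}
Step 6: union(2, 10) -> merged; set of 2 now {2, 10}
Step 7: find(6) -> no change; set of 6 is {6}
Step 8: union(9, 8) -> merged; set of 9 now {8, 9}
Component of 9: {8, 9}

Answer: 8, 9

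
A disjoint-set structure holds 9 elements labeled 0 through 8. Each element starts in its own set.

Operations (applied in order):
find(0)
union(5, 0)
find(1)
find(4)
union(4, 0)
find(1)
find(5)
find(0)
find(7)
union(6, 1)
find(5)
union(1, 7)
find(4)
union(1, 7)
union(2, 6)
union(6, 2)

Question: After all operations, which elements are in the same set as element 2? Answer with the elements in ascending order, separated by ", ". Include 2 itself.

Step 1: find(0) -> no change; set of 0 is {0}
Step 2: union(5, 0) -> merged; set of 5 now {0, 5}
Step 3: find(1) -> no change; set of 1 is {1}
Step 4: find(4) -> no change; set of 4 is {4}
Step 5: union(4, 0) -> merged; set of 4 now {0, 4, 5}
Step 6: find(1) -> no change; set of 1 is {1}
Step 7: find(5) -> no change; set of 5 is {0, 4, 5}
Step 8: find(0) -> no change; set of 0 is {0, 4, 5}
Step 9: find(7) -> no change; set of 7 is {7}
Step 10: union(6, 1) -> merged; set of 6 now {1, 6}
Step 11: find(5) -> no change; set of 5 is {0, 4, 5}
Step 12: union(1, 7) -> merged; set of 1 now {1, 6, 7}
Step 13: find(4) -> no change; set of 4 is {0, 4, 5}
Step 14: union(1, 7) -> already same set; set of 1 now {1, 6, 7}
Step 15: union(2, 6) -> merged; set of 2 now {1, 2, 6, 7}
Step 16: union(6, 2) -> already same set; set of 6 now {1, 2, 6, 7}
Component of 2: {1, 2, 6, 7}

Answer: 1, 2, 6, 7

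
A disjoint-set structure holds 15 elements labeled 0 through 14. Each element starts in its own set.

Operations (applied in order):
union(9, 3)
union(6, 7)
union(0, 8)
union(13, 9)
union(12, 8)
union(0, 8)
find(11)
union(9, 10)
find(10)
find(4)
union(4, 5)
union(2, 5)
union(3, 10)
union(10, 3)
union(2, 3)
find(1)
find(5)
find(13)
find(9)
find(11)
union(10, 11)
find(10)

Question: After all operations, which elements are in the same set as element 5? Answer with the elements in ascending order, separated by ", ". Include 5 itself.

Answer: 2, 3, 4, 5, 9, 10, 11, 13

Derivation:
Step 1: union(9, 3) -> merged; set of 9 now {3, 9}
Step 2: union(6, 7) -> merged; set of 6 now {6, 7}
Step 3: union(0, 8) -> merged; set of 0 now {0, 8}
Step 4: union(13, 9) -> merged; set of 13 now {3, 9, 13}
Step 5: union(12, 8) -> merged; set of 12 now {0, 8, 12}
Step 6: union(0, 8) -> already same set; set of 0 now {0, 8, 12}
Step 7: find(11) -> no change; set of 11 is {11}
Step 8: union(9, 10) -> merged; set of 9 now {3, 9, 10, 13}
Step 9: find(10) -> no change; set of 10 is {3, 9, 10, 13}
Step 10: find(4) -> no change; set of 4 is {4}
Step 11: union(4, 5) -> merged; set of 4 now {4, 5}
Step 12: union(2, 5) -> merged; set of 2 now {2, 4, 5}
Step 13: union(3, 10) -> already same set; set of 3 now {3, 9, 10, 13}
Step 14: union(10, 3) -> already same set; set of 10 now {3, 9, 10, 13}
Step 15: union(2, 3) -> merged; set of 2 now {2, 3, 4, 5, 9, 10, 13}
Step 16: find(1) -> no change; set of 1 is {1}
Step 17: find(5) -> no change; set of 5 is {2, 3, 4, 5, 9, 10, 13}
Step 18: find(13) -> no change; set of 13 is {2, 3, 4, 5, 9, 10, 13}
Step 19: find(9) -> no change; set of 9 is {2, 3, 4, 5, 9, 10, 13}
Step 20: find(11) -> no change; set of 11 is {11}
Step 21: union(10, 11) -> merged; set of 10 now {2, 3, 4, 5, 9, 10, 11, 13}
Step 22: find(10) -> no change; set of 10 is {2, 3, 4, 5, 9, 10, 11, 13}
Component of 5: {2, 3, 4, 5, 9, 10, 11, 13}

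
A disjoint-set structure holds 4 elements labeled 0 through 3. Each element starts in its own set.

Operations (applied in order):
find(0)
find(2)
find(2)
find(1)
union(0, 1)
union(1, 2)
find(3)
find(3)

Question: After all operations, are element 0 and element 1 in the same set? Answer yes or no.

Answer: yes

Derivation:
Step 1: find(0) -> no change; set of 0 is {0}
Step 2: find(2) -> no change; set of 2 is {2}
Step 3: find(2) -> no change; set of 2 is {2}
Step 4: find(1) -> no change; set of 1 is {1}
Step 5: union(0, 1) -> merged; set of 0 now {0, 1}
Step 6: union(1, 2) -> merged; set of 1 now {0, 1, 2}
Step 7: find(3) -> no change; set of 3 is {3}
Step 8: find(3) -> no change; set of 3 is {3}
Set of 0: {0, 1, 2}; 1 is a member.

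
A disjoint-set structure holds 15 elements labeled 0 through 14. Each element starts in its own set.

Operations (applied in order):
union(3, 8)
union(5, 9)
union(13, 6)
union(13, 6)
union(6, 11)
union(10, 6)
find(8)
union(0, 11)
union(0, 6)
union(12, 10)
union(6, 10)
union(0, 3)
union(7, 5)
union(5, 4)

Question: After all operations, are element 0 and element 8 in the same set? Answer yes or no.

Answer: yes

Derivation:
Step 1: union(3, 8) -> merged; set of 3 now {3, 8}
Step 2: union(5, 9) -> merged; set of 5 now {5, 9}
Step 3: union(13, 6) -> merged; set of 13 now {6, 13}
Step 4: union(13, 6) -> already same set; set of 13 now {6, 13}
Step 5: union(6, 11) -> merged; set of 6 now {6, 11, 13}
Step 6: union(10, 6) -> merged; set of 10 now {6, 10, 11, 13}
Step 7: find(8) -> no change; set of 8 is {3, 8}
Step 8: union(0, 11) -> merged; set of 0 now {0, 6, 10, 11, 13}
Step 9: union(0, 6) -> already same set; set of 0 now {0, 6, 10, 11, 13}
Step 10: union(12, 10) -> merged; set of 12 now {0, 6, 10, 11, 12, 13}
Step 11: union(6, 10) -> already same set; set of 6 now {0, 6, 10, 11, 12, 13}
Step 12: union(0, 3) -> merged; set of 0 now {0, 3, 6, 8, 10, 11, 12, 13}
Step 13: union(7, 5) -> merged; set of 7 now {5, 7, 9}
Step 14: union(5, 4) -> merged; set of 5 now {4, 5, 7, 9}
Set of 0: {0, 3, 6, 8, 10, 11, 12, 13}; 8 is a member.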